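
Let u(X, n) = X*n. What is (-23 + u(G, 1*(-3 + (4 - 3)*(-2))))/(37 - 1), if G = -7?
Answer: ⅓ ≈ 0.33333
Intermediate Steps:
(-23 + u(G, 1*(-3 + (4 - 3)*(-2))))/(37 - 1) = (-23 - 7*(-3 + (4 - 3)*(-2)))/(37 - 1) = (-23 - 7*(-3 + 1*(-2)))/36 = (-23 - 7*(-3 - 2))/36 = (-23 - 7*(-5))/36 = (-23 + 35)/36 = (1/36)*12 = ⅓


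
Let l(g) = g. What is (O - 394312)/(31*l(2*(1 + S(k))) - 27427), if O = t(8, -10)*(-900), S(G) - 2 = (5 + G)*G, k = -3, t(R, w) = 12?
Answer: 405112/27613 ≈ 14.671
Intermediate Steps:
S(G) = 2 + G*(5 + G) (S(G) = 2 + (5 + G)*G = 2 + G*(5 + G))
O = -10800 (O = 12*(-900) = -10800)
(O - 394312)/(31*l(2*(1 + S(k))) - 27427) = (-10800 - 394312)/(31*(2*(1 + (2 + (-3)**2 + 5*(-3)))) - 27427) = -405112/(31*(2*(1 + (2 + 9 - 15))) - 27427) = -405112/(31*(2*(1 - 4)) - 27427) = -405112/(31*(2*(-3)) - 27427) = -405112/(31*(-6) - 27427) = -405112/(-186 - 27427) = -405112/(-27613) = -405112*(-1/27613) = 405112/27613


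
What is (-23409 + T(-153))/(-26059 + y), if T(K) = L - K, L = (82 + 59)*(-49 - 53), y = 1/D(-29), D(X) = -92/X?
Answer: 1154232/799133 ≈ 1.4444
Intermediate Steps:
y = 29/92 (y = 1/(-92/(-29)) = 1/(-92*(-1/29)) = 1/(92/29) = 29/92 ≈ 0.31522)
L = -14382 (L = 141*(-102) = -14382)
T(K) = -14382 - K
(-23409 + T(-153))/(-26059 + y) = (-23409 + (-14382 - 1*(-153)))/(-26059 + 29/92) = (-23409 + (-14382 + 153))/(-2397399/92) = (-23409 - 14229)*(-92/2397399) = -37638*(-92/2397399) = 1154232/799133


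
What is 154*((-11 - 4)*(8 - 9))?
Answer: 2310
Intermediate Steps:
154*((-11 - 4)*(8 - 9)) = 154*(-15*(-1)) = 154*15 = 2310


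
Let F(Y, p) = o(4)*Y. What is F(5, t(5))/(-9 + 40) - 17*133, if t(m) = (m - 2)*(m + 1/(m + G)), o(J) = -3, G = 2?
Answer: -70106/31 ≈ -2261.5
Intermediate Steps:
t(m) = (-2 + m)*(m + 1/(2 + m)) (t(m) = (m - 2)*(m + 1/(m + 2)) = (-2 + m)*(m + 1/(2 + m)))
F(Y, p) = -3*Y
F(5, t(5))/(-9 + 40) - 17*133 = (-3*5)/(-9 + 40) - 17*133 = -15/31 - 2261 = -70106/31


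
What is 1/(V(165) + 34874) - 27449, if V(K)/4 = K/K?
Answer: -957366221/34878 ≈ -27449.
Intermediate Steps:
V(K) = 4 (V(K) = 4*(K/K) = 4*1 = 4)
1/(V(165) + 34874) - 27449 = 1/(4 + 34874) - 27449 = 1/34878 - 27449 = -957366221/34878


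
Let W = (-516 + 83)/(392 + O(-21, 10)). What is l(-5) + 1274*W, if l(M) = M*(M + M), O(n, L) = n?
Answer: -76156/53 ≈ -1436.9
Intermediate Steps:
l(M) = 2*M² (l(M) = M*(2*M) = 2*M²)
W = -433/371 (W = (-516 + 83)/(392 - 21) = -433/371 ≈ -1.1671)
l(-5) + 1274*W = 2*(-5)² + 1274*(-433/371) = 2*25 - 78806/53 = 50 - 78806/53 = -76156/53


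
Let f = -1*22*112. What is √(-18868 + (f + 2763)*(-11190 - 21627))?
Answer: I*√9831151 ≈ 3135.5*I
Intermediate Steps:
f = -2464 (f = -22*112 = -2464)
√(-18868 + (f + 2763)*(-11190 - 21627)) = √(-18868 + (-2464 + 2763)*(-11190 - 21627)) = √(-18868 + 299*(-32817)) = √(-18868 - 9812283) = √(-9831151) = I*√9831151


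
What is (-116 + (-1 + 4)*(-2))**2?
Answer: 14884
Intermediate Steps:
(-116 + (-1 + 4)*(-2))**2 = (-116 + 3*(-2))**2 = (-116 - 6)**2 = (-122)**2 = 14884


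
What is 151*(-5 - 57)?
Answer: -9362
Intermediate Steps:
151*(-5 - 57) = 151*(-62) = -9362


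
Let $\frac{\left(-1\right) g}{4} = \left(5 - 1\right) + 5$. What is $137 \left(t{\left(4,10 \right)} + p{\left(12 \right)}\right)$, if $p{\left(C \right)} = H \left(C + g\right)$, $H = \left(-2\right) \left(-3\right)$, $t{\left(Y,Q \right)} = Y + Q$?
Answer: $-17810$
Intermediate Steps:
$t{\left(Y,Q \right)} = Q + Y$
$g = -36$ ($g = - 4 \left(\left(5 - 1\right) + 5\right) = - 4 \left(4 + 5\right) = \left(-4\right) 9 = -36$)
$H = 6$
$p{\left(C \right)} = -216 + 6 C$ ($p{\left(C \right)} = 6 \left(C - 36\right) = 6 \left(-36 + C\right) = -216 + 6 C$)
$137 \left(t{\left(4,10 \right)} + p{\left(12 \right)}\right) = 137 \left(\left(10 + 4\right) + \left(-216 + 6 \cdot 12\right)\right) = 137 \left(14 + \left(-216 + 72\right)\right) = 137 \left(14 - 144\right) = 137 \left(-130\right) = -17810$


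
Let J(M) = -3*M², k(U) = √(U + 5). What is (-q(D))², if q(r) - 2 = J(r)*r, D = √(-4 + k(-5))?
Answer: -572 + 96*I ≈ -572.0 + 96.0*I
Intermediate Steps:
k(U) = √(5 + U)
D = 2*I (D = √(-4 + √(5 - 5)) = √(-4 + √0) = √(-4 + 0) = √(-4) = 2*I ≈ 2.0*I)
q(r) = 2 - 3*r³ (q(r) = 2 + (-3*r²)*r = 2 - 3*r³)
(-q(D))² = (-(2 - 3*(-8*I)))² = (-(2 - (-24)*I))² = (-(2 + 24*I))² = (-2 - 24*I)²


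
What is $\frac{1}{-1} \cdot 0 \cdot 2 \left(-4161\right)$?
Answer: $0$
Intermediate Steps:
$\frac{1}{-1} \cdot 0 \cdot 2 \left(-4161\right) = \left(-1\right) 0 \cdot 2 \left(-4161\right) = 0 \cdot 2 \left(-4161\right) = 0 \left(-4161\right) = 0$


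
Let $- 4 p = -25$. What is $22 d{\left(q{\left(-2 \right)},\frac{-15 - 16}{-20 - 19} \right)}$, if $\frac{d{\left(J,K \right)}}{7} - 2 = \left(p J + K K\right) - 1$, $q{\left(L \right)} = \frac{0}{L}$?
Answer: $\frac{382228}{1521} \approx 251.3$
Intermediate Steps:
$p = \frac{25}{4}$ ($p = \left(- \frac{1}{4}\right) \left(-25\right) = \frac{25}{4} \approx 6.25$)
$q{\left(L \right)} = 0$
$d{\left(J,K \right)} = 7 + 7 K^{2} + \frac{175 J}{4}$ ($d{\left(J,K \right)} = 14 + 7 \left(\left(\frac{25 J}{4} + K K\right) - 1\right) = 14 + 7 \left(\left(\frac{25 J}{4} + K^{2}\right) - 1\right) = 14 + 7 \left(\left(K^{2} + \frac{25 J}{4}\right) - 1\right) = 14 + 7 \left(-1 + K^{2} + \frac{25 J}{4}\right) = 14 + \left(-7 + 7 K^{2} + \frac{175 J}{4}\right) = 7 + 7 K^{2} + \frac{175 J}{4}$)
$22 d{\left(q{\left(-2 \right)},\frac{-15 - 16}{-20 - 19} \right)} = 22 \left(7 + 7 \left(\frac{-15 - 16}{-20 - 19}\right)^{2} + \frac{175}{4} \cdot 0\right) = 22 \left(7 + 7 \left(- \frac{31}{-39}\right)^{2} + 0\right) = 22 \left(7 + 7 \left(\left(-31\right) \left(- \frac{1}{39}\right)\right)^{2} + 0\right) = 22 \left(7 + 7 \left(\frac{31}{39}\right)^{2} + 0\right) = 22 \left(7 + 7 \cdot \frac{961}{1521} + 0\right) = 22 \left(7 + \frac{6727}{1521} + 0\right) = 22 \cdot \frac{17374}{1521} = \frac{382228}{1521}$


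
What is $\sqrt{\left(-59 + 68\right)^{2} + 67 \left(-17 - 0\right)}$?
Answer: $23 i \sqrt{2} \approx 32.527 i$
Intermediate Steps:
$\sqrt{\left(-59 + 68\right)^{2} + 67 \left(-17 - 0\right)} = \sqrt{9^{2} + 67 \left(-17 + 0\right)} = \sqrt{81 + 67 \left(-17\right)} = \sqrt{81 - 1139} = \sqrt{-1058} = 23 i \sqrt{2}$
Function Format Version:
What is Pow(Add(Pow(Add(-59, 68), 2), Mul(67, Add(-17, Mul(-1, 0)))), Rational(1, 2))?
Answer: Mul(23, I, Pow(2, Rational(1, 2))) ≈ Mul(32.527, I)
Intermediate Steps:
Pow(Add(Pow(Add(-59, 68), 2), Mul(67, Add(-17, Mul(-1, 0)))), Rational(1, 2)) = Pow(Add(Pow(9, 2), Mul(67, Add(-17, 0))), Rational(1, 2)) = Pow(Add(81, Mul(67, -17)), Rational(1, 2)) = Pow(Add(81, -1139), Rational(1, 2)) = Pow(-1058, Rational(1, 2)) = Mul(23, I, Pow(2, Rational(1, 2)))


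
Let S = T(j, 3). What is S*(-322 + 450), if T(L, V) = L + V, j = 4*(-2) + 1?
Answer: -512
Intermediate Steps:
j = -7 (j = -8 + 1 = -7)
S = -4 (S = -7 + 3 = -4)
S*(-322 + 450) = -4*(-322 + 450) = -4*128 = -512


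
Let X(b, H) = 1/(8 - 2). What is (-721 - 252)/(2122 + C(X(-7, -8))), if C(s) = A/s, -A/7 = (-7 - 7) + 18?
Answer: -973/1954 ≈ -0.49795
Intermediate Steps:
X(b, H) = 1/6
A = -28 (A = -7*((-7 - 7) + 18) = -7*(-14 + 18) = -7*4 = -28)
C(s) = -28/s
(-721 - 252)/(2122 + C(X(-7, -8))) = (-721 - 252)/(2122 - 28/1/6) = -973/(2122 - 28*6) = -973/(2122 - 168) = -973/1954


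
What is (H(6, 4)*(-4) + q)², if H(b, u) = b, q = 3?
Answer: 441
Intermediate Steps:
(H(6, 4)*(-4) + q)² = (6*(-4) + 3)² = (-24 + 3)² = (-21)² = 441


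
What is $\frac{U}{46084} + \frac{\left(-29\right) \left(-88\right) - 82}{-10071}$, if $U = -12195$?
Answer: $- \frac{236643325}{464111964} \approx -0.50988$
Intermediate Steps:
$\frac{U}{46084} + \frac{\left(-29\right) \left(-88\right) - 82}{-10071} = - \frac{12195}{46084} + \frac{\left(-29\right) \left(-88\right) - 82}{-10071} = \left(-12195\right) \frac{1}{46084} + \left(2552 - 82\right) \left(- \frac{1}{10071}\right) = - \frac{12195}{46084} + 2470 \left(- \frac{1}{10071}\right) = - \frac{12195}{46084} - \frac{2470}{10071} = - \frac{236643325}{464111964}$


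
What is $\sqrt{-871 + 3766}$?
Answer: $\sqrt{2895} \approx 53.805$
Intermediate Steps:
$\sqrt{-871 + 3766} = \sqrt{2895}$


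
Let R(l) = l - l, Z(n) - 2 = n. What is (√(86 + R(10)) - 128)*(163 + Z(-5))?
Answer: -20480 + 160*√86 ≈ -18996.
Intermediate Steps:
Z(n) = 2 + n
R(l) = 0
(√(86 + R(10)) - 128)*(163 + Z(-5)) = (√(86 + 0) - 128)*(163 + (2 - 5)) = (√86 - 128)*(163 - 3) = (-128 + √86)*160 = -20480 + 160*√86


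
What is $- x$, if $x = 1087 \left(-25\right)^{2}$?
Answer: $-679375$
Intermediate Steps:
$x = 679375$ ($x = 1087 \cdot 625 = 679375$)
$- x = \left(-1\right) 679375 = -679375$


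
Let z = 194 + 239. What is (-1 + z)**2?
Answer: 186624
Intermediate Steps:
z = 433
(-1 + z)**2 = (-1 + 433)**2 = 432**2 = 186624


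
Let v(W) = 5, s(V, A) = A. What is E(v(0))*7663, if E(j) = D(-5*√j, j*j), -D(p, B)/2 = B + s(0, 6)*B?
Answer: -2682050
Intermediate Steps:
D(p, B) = -14*B (D(p, B) = -2*(B + 6*B) = -14*B)
E(j) = -14*j² (E(j) = -14*j*j = -14*j²)
E(v(0))*7663 = -14*5²*7663 = -14*25*7663 = -350*7663 = -2682050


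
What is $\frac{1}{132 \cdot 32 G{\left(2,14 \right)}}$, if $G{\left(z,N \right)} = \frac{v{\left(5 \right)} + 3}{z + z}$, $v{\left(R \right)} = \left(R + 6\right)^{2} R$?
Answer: $\frac{1}{642048} \approx 1.5575 \cdot 10^{-6}$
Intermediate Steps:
$v{\left(R \right)} = R \left(6 + R\right)^{2}$ ($v{\left(R \right)} = \left(6 + R\right)^{2} R = R \left(6 + R\right)^{2}$)
$G{\left(z,N \right)} = \frac{304}{z}$ ($G{\left(z,N \right)} = \frac{5 \left(6 + 5\right)^{2} + 3}{z + z} = \frac{5 \cdot 11^{2} + 3}{2 z} = \left(5 \cdot 121 + 3\right) \frac{1}{2 z} = \left(605 + 3\right) \frac{1}{2 z} = 608 \frac{1}{2 z} = \frac{304}{z}$)
$\frac{1}{132 \cdot 32 G{\left(2,14 \right)}} = \frac{1}{132 \cdot 32 \cdot \frac{304}{2}} = \frac{1}{4224 \cdot 304 \cdot \frac{1}{2}} = \frac{1}{4224 \cdot 152} = \frac{1}{642048}$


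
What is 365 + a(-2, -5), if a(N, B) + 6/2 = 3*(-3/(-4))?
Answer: 1457/4 ≈ 364.25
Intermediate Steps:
a(N, B) = -3/4 (a(N, B) = -3 + 3*(-3/(-4)) = -3 + 3*(-3*(-1/4)) = -3 + 3*(3/4) = -3 + 9/4 = -3/4)
365 + a(-2, -5) = 365 - 3/4 = 1457/4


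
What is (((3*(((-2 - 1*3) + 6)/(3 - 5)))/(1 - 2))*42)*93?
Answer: 5859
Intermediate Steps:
(((3*(((-2 - 1*3) + 6)/(3 - 5)))/(1 - 2))*42)*93 = (((3*(((-2 - 3) + 6)/(-2)))/(-1))*42)*93 = (((3*((-5 + 6)*(-½)))*(-1))*42)*93 = (((3*(1*(-½)))*(-1))*42)*93 = (((3*(-½))*(-1))*42)*93 = (-3/2*(-1)*42)*93 = ((3/2)*42)*93 = 63*93 = 5859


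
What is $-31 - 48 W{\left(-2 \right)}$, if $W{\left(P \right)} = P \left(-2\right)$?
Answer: $-223$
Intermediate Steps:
$W{\left(P \right)} = - 2 P$
$-31 - 48 W{\left(-2 \right)} = -31 - 48 \left(\left(-2\right) \left(-2\right)\right) = -31 - 192 = -223$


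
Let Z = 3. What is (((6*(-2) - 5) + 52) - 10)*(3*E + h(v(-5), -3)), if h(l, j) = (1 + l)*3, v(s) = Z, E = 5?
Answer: 675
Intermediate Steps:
v(s) = 3
h(l, j) = 3 + 3*l
(((6*(-2) - 5) + 52) - 10)*(3*E + h(v(-5), -3)) = (((6*(-2) - 5) + 52) - 10)*(3*5 + (3 + 3*3)) = (((-12 - 5) + 52) - 10)*(15 + (3 + 9)) = ((-17 + 52) - 10)*(15 + 12) = (35 - 10)*27 = 25*27 = 675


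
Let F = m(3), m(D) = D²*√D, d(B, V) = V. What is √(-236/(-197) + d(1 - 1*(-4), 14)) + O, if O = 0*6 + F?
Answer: 9*√3 + √589818/197 ≈ 19.487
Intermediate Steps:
m(D) = D^(5/2)
F = 9*√3 (F = 3^(5/2) = 9*√3 ≈ 15.588)
O = 9*√3 (O = 0*6 + 9*√3 = 0 + 9*√3 = 9*√3 ≈ 15.588)
√(-236/(-197) + d(1 - 1*(-4), 14)) + O = √(-236/(-197) + 14) + 9*√3 = √(-236*(-1/197) + 14) + 9*√3 = √(236/197 + 14) + 9*√3 = √(2994/197) + 9*√3 = √589818/197 + 9*√3 = 9*√3 + √589818/197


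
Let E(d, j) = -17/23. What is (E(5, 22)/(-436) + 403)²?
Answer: 16332113772601/100560784 ≈ 1.6241e+5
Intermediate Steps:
E(d, j) = -17/23 (E(d, j) = -17*1/23 = -17/23)
(E(5, 22)/(-436) + 403)² = (-17/23/(-436) + 403)² = (-17/23*(-1/436) + 403)² = (17/10028 + 403)² = (4041301/10028)² = 16332113772601/100560784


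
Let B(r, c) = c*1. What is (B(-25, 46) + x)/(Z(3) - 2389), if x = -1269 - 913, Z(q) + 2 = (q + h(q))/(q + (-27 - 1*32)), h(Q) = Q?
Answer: 19936/22317 ≈ 0.89331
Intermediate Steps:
B(r, c) = c
Z(q) = -2 + 2*q/(-59 + q) (Z(q) = -2 + (q + q)/(q + (-27 - 1*32)) = -2 + (2*q)/(q + (-27 - 32)) = -2 + (2*q)/(q - 59) = -2 + (2*q)/(-59 + q) = -2 + 2*q/(-59 + q))
x = -2182
(B(-25, 46) + x)/(Z(3) - 2389) = (46 - 2182)/(118/(-59 + 3) - 2389) = -2136/(118/(-56) - 2389) = -2136/(118*(-1/56) - 2389) = -2136/(-59/28 - 2389) = -2136/(-66951/28) = -2136*(-28/66951) = 19936/22317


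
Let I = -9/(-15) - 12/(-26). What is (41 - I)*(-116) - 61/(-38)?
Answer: -11439203/2470 ≈ -4631.3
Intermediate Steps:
I = 69/65 (I = -9*(-1/15) - 12*(-1/26) = ⅗ + 6/13 = 69/65 ≈ 1.0615)
(41 - I)*(-116) - 61/(-38) = (41 - 1*69/65)*(-116) - 61/(-38) = (41 - 69/65)*(-116) - 61*(-1/38) = (2596/65)*(-116) + 61/38 = -301136/65 + 61/38 = -11439203/2470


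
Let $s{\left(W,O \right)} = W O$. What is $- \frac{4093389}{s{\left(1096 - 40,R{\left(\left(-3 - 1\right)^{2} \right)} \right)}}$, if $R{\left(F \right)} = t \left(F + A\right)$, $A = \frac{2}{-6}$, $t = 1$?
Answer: $- \frac{4093389}{16544} \approx -247.42$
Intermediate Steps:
$A = - \frac{1}{3}$ ($A = 2 \left(- \frac{1}{6}\right) = - \frac{1}{3} \approx -0.33333$)
$R{\left(F \right)} = - \frac{1}{3} + F$ ($R{\left(F \right)} = 1 \left(F - \frac{1}{3}\right) = 1 \left(- \frac{1}{3} + F\right) = - \frac{1}{3} + F$)
$s{\left(W,O \right)} = O W$
$- \frac{4093389}{s{\left(1096 - 40,R{\left(\left(-3 - 1\right)^{2} \right)} \right)}} = - \frac{4093389}{\left(- \frac{1}{3} + \left(-3 - 1\right)^{2}\right) \left(1096 - 40\right)} = - \frac{4093389}{\left(- \frac{1}{3} + \left(-4\right)^{2}\right) \left(1096 - 40\right)} = - \frac{4093389}{\left(- \frac{1}{3} + 16\right) 1056} = - \frac{4093389}{\frac{47}{3} \cdot 1056} = - \frac{4093389}{16544}$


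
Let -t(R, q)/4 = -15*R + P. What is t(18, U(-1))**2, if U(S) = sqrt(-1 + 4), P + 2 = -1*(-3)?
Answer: 1157776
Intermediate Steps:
P = 1 (P = -2 - 1*(-3) = -2 + 3 = 1)
U(S) = sqrt(3)
t(R, q) = -4 + 60*R (t(R, q) = -4*(-15*R + 1) = -4*(1 - 15*R) = -4 + 60*R)
t(18, U(-1))**2 = (-4 + 60*18)**2 = (-4 + 1080)**2 = 1076**2 = 1157776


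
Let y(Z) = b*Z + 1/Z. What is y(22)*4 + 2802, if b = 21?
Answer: 51152/11 ≈ 4650.2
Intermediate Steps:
y(Z) = 1/Z + 21*Z (y(Z) = 21*Z + 1/Z = 1/Z + 21*Z)
y(22)*4 + 2802 = (1/22 + 21*22)*4 + 2802 = (1/22 + 462)*4 + 2802 = (10165/22)*4 + 2802 = 20330/11 + 2802 = 51152/11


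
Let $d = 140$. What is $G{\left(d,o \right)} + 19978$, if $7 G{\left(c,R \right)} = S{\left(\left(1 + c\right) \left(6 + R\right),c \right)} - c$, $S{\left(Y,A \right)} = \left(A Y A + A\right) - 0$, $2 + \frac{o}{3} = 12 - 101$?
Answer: $-105391622$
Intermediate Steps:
$o = -273$ ($o = -6 + 3 \left(12 - 101\right) = -6 + 3 \left(-89\right) = -6 - 267 = -273$)
$S{\left(Y,A \right)} = A + Y A^{2}$ ($S{\left(Y,A \right)} = \left(Y A^{2} + A\right) + 0 = \left(A + Y A^{2}\right) + 0 = A + Y A^{2}$)
$G{\left(c,R \right)} = - \frac{c}{7} + \frac{c \left(1 + c \left(1 + c\right) \left(6 + R\right)\right)}{7}$ ($G{\left(c,R \right)} = \frac{c \left(1 + c \left(1 + c\right) \left(6 + R\right)\right) - c}{7} = \frac{- c + c \left(1 + c \left(1 + c\right) \left(6 + R\right)\right)}{7} = - \frac{c}{7} + \frac{c \left(1 + c \left(1 + c\right) \left(6 + R\right)\right)}{7}$)
$G{\left(d,o \right)} + 19978 = \frac{140^{2} \left(6 - 273 + 6 \cdot 140 - 38220\right)}{7} + 19978 = \frac{1}{7} \cdot 19600 \left(6 - 273 + 840 - 38220\right) + 19978 = \frac{1}{7} \cdot 19600 \left(-37647\right) + 19978 = -105411600 + 19978 = -105391622$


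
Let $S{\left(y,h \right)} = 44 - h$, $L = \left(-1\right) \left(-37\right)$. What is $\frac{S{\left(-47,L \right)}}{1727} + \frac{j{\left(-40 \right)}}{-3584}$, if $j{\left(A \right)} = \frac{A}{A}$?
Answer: $\frac{23361}{6189568} \approx 0.0037743$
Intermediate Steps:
$j{\left(A \right)} = 1$
$L = 37$
$\frac{S{\left(-47,L \right)}}{1727} + \frac{j{\left(-40 \right)}}{-3584} = \frac{44 - 37}{1727} + 1 \frac{1}{-3584} = \left(44 - 37\right) \frac{1}{1727} + 1 \left(- \frac{1}{3584}\right) = 7 \cdot \frac{1}{1727} - \frac{1}{3584} = \frac{7}{1727} - \frac{1}{3584} = \frac{23361}{6189568}$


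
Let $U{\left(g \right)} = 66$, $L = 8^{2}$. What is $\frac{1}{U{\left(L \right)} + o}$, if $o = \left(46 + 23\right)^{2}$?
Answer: $\frac{1}{4827} \approx 0.00020717$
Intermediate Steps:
$L = 64$
$o = 4761$ ($o = 69^{2} = 4761$)
$\frac{1}{U{\left(L \right)} + o} = \frac{1}{66 + 4761} = \frac{1}{4827}$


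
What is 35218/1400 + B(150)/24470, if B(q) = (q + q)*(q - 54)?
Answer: 45105223/1712900 ≈ 26.333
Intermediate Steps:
B(q) = 2*q*(-54 + q) (B(q) = (2*q)*(-54 + q) = 2*q*(-54 + q))
35218/1400 + B(150)/24470 = 35218/1400 + (2*150*(-54 + 150))/24470 = 35218*(1/1400) + (2*150*96)*(1/24470) = 17609/700 + 28800*(1/24470) = 17609/700 + 2880/2447 = 45105223/1712900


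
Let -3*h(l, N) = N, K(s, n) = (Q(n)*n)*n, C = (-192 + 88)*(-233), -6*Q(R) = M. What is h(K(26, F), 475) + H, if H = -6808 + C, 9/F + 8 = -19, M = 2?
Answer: 51797/3 ≈ 17266.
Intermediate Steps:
Q(R) = -⅓ (Q(R) = -⅙*2 = -⅓)
F = -⅓ (F = 9/(-8 - 19) = 9/(-27) = 9*(-1/27) = -⅓ ≈ -0.33333)
C = 24232 (C = -104*(-233) = 24232)
K(s, n) = -n²/3 (K(s, n) = (-n/3)*n = -n²/3)
h(l, N) = -N/3
H = 17424 (H = -6808 + 24232 = 17424)
h(K(26, F), 475) + H = -⅓*475 + 17424 = -475/3 + 17424 = 51797/3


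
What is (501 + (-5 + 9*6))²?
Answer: 302500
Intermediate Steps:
(501 + (-5 + 9*6))² = (501 + (-5 + 54))² = (501 + 49)² = 550² = 302500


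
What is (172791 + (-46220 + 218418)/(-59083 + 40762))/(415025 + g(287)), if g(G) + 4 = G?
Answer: 3165531713/7608857868 ≈ 0.41603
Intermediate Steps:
g(G) = -4 + G
(172791 + (-46220 + 218418)/(-59083 + 40762))/(415025 + g(287)) = (172791 + (-46220 + 218418)/(-59083 + 40762))/(415025 + (-4 + 287)) = (172791 + 172198/(-18321))/(415025 + 283) = (172791 + 172198*(-1/18321))/415308 = (172791 - 172198/18321)*(1/415308) = (3165531713/18321)*(1/415308) = 3165531713/7608857868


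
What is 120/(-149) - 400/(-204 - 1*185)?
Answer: 12920/57961 ≈ 0.22291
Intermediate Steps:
120/(-149) - 400/(-204 - 1*185) = 120*(-1/149) - 400/(-204 - 185) = -120/149 - 400/(-389) = -120/149 - 400*(-1/389) = -120/149 + 400/389 = 12920/57961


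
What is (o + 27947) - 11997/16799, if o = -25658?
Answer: 38440914/16799 ≈ 2288.3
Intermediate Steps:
(o + 27947) - 11997/16799 = (-25658 + 27947) - 11997/16799 = 2289 - 11997*1/16799 = 2289 - 11997/16799 = 38440914/16799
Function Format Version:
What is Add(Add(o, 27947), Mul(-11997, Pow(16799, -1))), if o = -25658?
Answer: Rational(38440914, 16799) ≈ 2288.3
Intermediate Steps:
Add(Add(o, 27947), Mul(-11997, Pow(16799, -1))) = Add(Add(-25658, 27947), Mul(-11997, Pow(16799, -1))) = Add(2289, Mul(-11997, Rational(1, 16799))) = Add(2289, Rational(-11997, 16799)) = Rational(38440914, 16799)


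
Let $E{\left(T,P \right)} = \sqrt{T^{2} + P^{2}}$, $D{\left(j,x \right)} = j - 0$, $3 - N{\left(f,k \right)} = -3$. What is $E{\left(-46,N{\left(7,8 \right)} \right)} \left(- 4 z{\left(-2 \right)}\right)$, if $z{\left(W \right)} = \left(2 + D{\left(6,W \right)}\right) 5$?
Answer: $- 320 \sqrt{538} \approx -7422.3$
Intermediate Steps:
$N{\left(f,k \right)} = 6$ ($N{\left(f,k \right)} = 3 - -3 = 3 + 3 = 6$)
$D{\left(j,x \right)} = j$ ($D{\left(j,x \right)} = j + 0 = j$)
$z{\left(W \right)} = 40$ ($z{\left(W \right)} = \left(2 + 6\right) 5 = 8 \cdot 5 = 40$)
$E{\left(T,P \right)} = \sqrt{P^{2} + T^{2}}$
$E{\left(-46,N{\left(7,8 \right)} \right)} \left(- 4 z{\left(-2 \right)}\right) = \sqrt{6^{2} + \left(-46\right)^{2}} \left(\left(-4\right) 40\right) = \sqrt{36 + 2116} \left(-160\right) = \sqrt{2152} \left(-160\right) = 2 \sqrt{538} \left(-160\right) = - 320 \sqrt{538}$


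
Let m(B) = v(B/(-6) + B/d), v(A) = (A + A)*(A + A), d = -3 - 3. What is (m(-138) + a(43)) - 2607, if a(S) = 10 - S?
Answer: 5824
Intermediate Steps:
d = -6
v(A) = 4*A**2 (v(A) = (2*A)*(2*A) = 4*A**2)
m(B) = 4*B**2/9 (m(B) = 4*(B/(-6) + B/(-6))**2 = 4*(B*(-1/6) + B*(-1/6))**2 = 4*(-B/6 - B/6)**2 = 4*(-B/3)**2 = 4*(B**2/9) = 4*B**2/9)
(m(-138) + a(43)) - 2607 = ((4/9)*(-138)**2 + (10 - 1*43)) - 2607 = ((4/9)*19044 + (10 - 43)) - 2607 = (8464 - 33) - 2607 = 8431 - 2607 = 5824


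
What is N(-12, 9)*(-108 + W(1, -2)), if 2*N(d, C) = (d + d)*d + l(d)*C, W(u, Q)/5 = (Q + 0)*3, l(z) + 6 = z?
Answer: -8694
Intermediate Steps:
l(z) = -6 + z
W(u, Q) = 15*Q (W(u, Q) = 5*((Q + 0)*3) = 5*(Q*3) = 5*(3*Q) = 15*Q)
N(d, C) = d² + C*(-6 + d)/2 (N(d, C) = ((d + d)*d + (-6 + d)*C)/2 = ((2*d)*d + C*(-6 + d))/2 = (2*d² + C*(-6 + d))/2 = d² + C*(-6 + d)/2)
N(-12, 9)*(-108 + W(1, -2)) = ((-12)² + (½)*9*(-6 - 12))*(-108 + 15*(-2)) = (144 + (½)*9*(-18))*(-108 - 30) = (144 - 81)*(-138) = 63*(-138) = -8694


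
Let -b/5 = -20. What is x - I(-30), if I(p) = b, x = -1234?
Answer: -1334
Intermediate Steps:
b = 100 (b = -5*(-20) = 100)
I(p) = 100
x - I(-30) = -1234 - 1*100 = -1234 - 100 = -1334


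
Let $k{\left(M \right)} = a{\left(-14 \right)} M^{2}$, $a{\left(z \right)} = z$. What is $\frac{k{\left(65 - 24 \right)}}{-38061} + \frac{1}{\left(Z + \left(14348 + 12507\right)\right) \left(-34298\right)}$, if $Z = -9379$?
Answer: $\frac{14106087712771}{22813453126728} \approx 0.61832$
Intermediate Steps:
$k{\left(M \right)} = - 14 M^{2}$
$\frac{k{\left(65 - 24 \right)}}{-38061} + \frac{1}{\left(Z + \left(14348 + 12507\right)\right) \left(-34298\right)} = \frac{\left(-14\right) \left(65 - 24\right)^{2}}{-38061} + \frac{1}{\left(-9379 + \left(14348 + 12507\right)\right) \left(-34298\right)} = - 14 \cdot 41^{2} \left(- \frac{1}{38061}\right) + \frac{1}{-9379 + 26855} \left(- \frac{1}{34298}\right) = \left(-14\right) 1681 \left(- \frac{1}{38061}\right) + \frac{1}{17476} \left(- \frac{1}{34298}\right) = \left(-23534\right) \left(- \frac{1}{38061}\right) + \frac{1}{17476} \left(- \frac{1}{34298}\right) = \frac{23534}{38061} - \frac{1}{599391848} = \frac{14106087712771}{22813453126728}$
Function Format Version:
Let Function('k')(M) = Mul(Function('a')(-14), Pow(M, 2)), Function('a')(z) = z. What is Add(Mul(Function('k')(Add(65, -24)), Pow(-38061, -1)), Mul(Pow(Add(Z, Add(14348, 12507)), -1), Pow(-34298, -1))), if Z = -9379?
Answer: Rational(14106087712771, 22813453126728) ≈ 0.61832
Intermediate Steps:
Function('k')(M) = Mul(-14, Pow(M, 2))
Add(Mul(Function('k')(Add(65, -24)), Pow(-38061, -1)), Mul(Pow(Add(Z, Add(14348, 12507)), -1), Pow(-34298, -1))) = Add(Mul(Mul(-14, Pow(Add(65, -24), 2)), Pow(-38061, -1)), Mul(Pow(Add(-9379, Add(14348, 12507)), -1), Pow(-34298, -1))) = Add(Mul(Mul(-14, Pow(41, 2)), Rational(-1, 38061)), Mul(Pow(Add(-9379, 26855), -1), Rational(-1, 34298))) = Add(Mul(Mul(-14, 1681), Rational(-1, 38061)), Mul(Pow(17476, -1), Rational(-1, 34298))) = Add(Mul(-23534, Rational(-1, 38061)), Mul(Rational(1, 17476), Rational(-1, 34298))) = Add(Rational(23534, 38061), Rational(-1, 599391848)) = Rational(14106087712771, 22813453126728)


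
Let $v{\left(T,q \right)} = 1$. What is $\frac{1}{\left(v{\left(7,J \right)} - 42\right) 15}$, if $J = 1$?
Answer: $- \frac{1}{615} \approx -0.001626$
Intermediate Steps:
$\frac{1}{\left(v{\left(7,J \right)} - 42\right) 15} = \frac{1}{\left(1 - 42\right) 15} = \frac{1}{\left(-41\right) 15} = \frac{1}{-615} = - \frac{1}{615}$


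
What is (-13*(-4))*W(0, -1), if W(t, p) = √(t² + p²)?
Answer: 52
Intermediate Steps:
W(t, p) = √(p² + t²)
(-13*(-4))*W(0, -1) = (-13*(-4))*√((-1)² + 0²) = 52*√(1 + 0) = 52*√1 = 52*1 = 52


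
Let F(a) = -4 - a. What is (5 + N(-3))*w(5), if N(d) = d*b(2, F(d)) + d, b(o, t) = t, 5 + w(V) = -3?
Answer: -40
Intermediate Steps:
w(V) = -8 (w(V) = -5 - 3 = -8)
N(d) = d + d*(-4 - d) (N(d) = d*(-4 - d) + d = d + d*(-4 - d))
(5 + N(-3))*w(5) = (5 - 1*(-3)*(3 - 3))*(-8) = (5 - 1*(-3)*0)*(-8) = (5 + 0)*(-8) = 5*(-8) = -40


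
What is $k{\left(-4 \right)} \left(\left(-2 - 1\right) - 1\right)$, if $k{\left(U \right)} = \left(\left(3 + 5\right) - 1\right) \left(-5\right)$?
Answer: $140$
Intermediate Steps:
$k{\left(U \right)} = -35$ ($k{\left(U \right)} = \left(8 - 1\right) \left(-5\right) = 7 \left(-5\right) = -35$)
$k{\left(-4 \right)} \left(\left(-2 - 1\right) - 1\right) = - 35 \left(\left(-2 - 1\right) - 1\right) = - 35 \left(-3 - 1\right) = \left(-35\right) \left(-4\right) = 140$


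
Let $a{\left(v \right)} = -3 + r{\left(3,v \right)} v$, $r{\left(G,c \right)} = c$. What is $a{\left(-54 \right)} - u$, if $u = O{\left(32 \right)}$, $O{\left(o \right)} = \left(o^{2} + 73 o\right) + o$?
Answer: $-479$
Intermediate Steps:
$a{\left(v \right)} = -3 + v^{2}$ ($a{\left(v \right)} = -3 + v v = -3 + v^{2}$)
$O{\left(o \right)} = o^{2} + 74 o$
$u = 3392$ ($u = 32 \left(74 + 32\right) = 32 \cdot 106 = 3392$)
$a{\left(-54 \right)} - u = \left(-3 + \left(-54\right)^{2}\right) - 3392 = \left(-3 + 2916\right) - 3392 = 2913 - 3392 = -479$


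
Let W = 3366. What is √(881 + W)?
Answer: √4247 ≈ 65.169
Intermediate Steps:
√(881 + W) = √(881 + 3366) = √4247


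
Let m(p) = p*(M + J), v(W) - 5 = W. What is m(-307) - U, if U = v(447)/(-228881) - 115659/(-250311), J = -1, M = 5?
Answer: -23460079163985/19097143997 ≈ -1228.5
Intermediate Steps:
v(W) = 5 + W
U = 8786335669/19097143997 (U = (5 + 447)/(-228881) - 115659/(-250311) = 452*(-1/228881) - 115659*(-1/250311) = -452/228881 + 38553/83437 = 8786335669/19097143997 ≈ 0.46009)
m(p) = 4*p (m(p) = p*(5 - 1) = p*4 = 4*p)
m(-307) - U = 4*(-307) - 1*8786335669/19097143997 = -1228 - 8786335669/19097143997 = -23460079163985/19097143997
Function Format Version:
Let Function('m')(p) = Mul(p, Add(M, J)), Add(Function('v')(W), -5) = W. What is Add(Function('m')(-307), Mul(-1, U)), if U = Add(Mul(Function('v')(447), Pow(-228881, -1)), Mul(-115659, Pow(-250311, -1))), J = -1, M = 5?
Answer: Rational(-23460079163985, 19097143997) ≈ -1228.5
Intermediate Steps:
Function('v')(W) = Add(5, W)
U = Rational(8786335669, 19097143997) (U = Add(Mul(Add(5, 447), Pow(-228881, -1)), Mul(-115659, Pow(-250311, -1))) = Add(Mul(452, Rational(-1, 228881)), Mul(-115659, Rational(-1, 250311))) = Add(Rational(-452, 228881), Rational(38553, 83437)) = Rational(8786335669, 19097143997) ≈ 0.46009)
Function('m')(p) = Mul(4, p) (Function('m')(p) = Mul(p, Add(5, -1)) = Mul(p, 4) = Mul(4, p))
Add(Function('m')(-307), Mul(-1, U)) = Add(Mul(4, -307), Mul(-1, Rational(8786335669, 19097143997))) = Add(-1228, Rational(-8786335669, 19097143997)) = Rational(-23460079163985, 19097143997)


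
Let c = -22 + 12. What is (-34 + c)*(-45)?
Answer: 1980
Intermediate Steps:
c = -10
(-34 + c)*(-45) = (-34 - 10)*(-45) = -44*(-45) = 1980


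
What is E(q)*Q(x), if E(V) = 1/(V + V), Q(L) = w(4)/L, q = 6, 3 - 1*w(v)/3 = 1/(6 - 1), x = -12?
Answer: -7/120 ≈ -0.058333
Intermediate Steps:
w(v) = 42/5 (w(v) = 9 - 3/(6 - 1) = 9 - 3/5 = 42/5)
Q(L) = 42/(5*L)
E(V) = 1/(2*V)
E(q)*Q(x) = ((1/2)/6)*((42/5)/(-12)) = ((1/2)*(1/6))*((42/5)*(-1/12)) = (1/12)*(-7/10) = -7/120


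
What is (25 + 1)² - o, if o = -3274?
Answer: 3950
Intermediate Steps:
(25 + 1)² - o = (25 + 1)² - 1*(-3274) = 26² + 3274 = 676 + 3274 = 3950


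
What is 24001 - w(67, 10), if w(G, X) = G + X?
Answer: 23924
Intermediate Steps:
24001 - w(67, 10) = 24001 - (67 + 10) = 24001 - 1*77 = 24001 - 77 = 23924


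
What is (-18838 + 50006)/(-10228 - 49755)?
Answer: -31168/59983 ≈ -0.51961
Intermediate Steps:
(-18838 + 50006)/(-10228 - 49755) = 31168/(-59983) = 31168*(-1/59983) = -31168/59983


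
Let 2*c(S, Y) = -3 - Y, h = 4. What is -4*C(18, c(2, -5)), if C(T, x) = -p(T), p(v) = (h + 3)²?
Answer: 196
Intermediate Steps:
c(S, Y) = -3/2 - Y/2 (c(S, Y) = (-3 - Y)/2 = -3/2 - Y/2)
p(v) = 49 (p(v) = (4 + 3)² = 7² = 49)
C(T, x) = -49 (C(T, x) = -1*49 = -49)
-4*C(18, c(2, -5)) = -4*(-49) = 196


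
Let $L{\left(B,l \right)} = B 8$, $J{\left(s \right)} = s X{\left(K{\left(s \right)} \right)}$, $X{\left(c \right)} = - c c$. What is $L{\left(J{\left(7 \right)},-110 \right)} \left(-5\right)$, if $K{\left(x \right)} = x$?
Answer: $13720$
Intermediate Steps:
$X{\left(c \right)} = - c^{2}$
$J{\left(s \right)} = - s^{3}$ ($J{\left(s \right)} = s \left(- s^{2}\right) = - s^{3}$)
$L{\left(B,l \right)} = 8 B$
$L{\left(J{\left(7 \right)},-110 \right)} \left(-5\right) = 8 \left(- 7^{3}\right) \left(-5\right) = 8 \left(\left(-1\right) 343\right) \left(-5\right) = 8 \left(-343\right) \left(-5\right) = \left(-2744\right) \left(-5\right) = 13720$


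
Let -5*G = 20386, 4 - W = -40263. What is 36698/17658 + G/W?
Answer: 3514307921/1777586715 ≈ 1.9770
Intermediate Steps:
W = 40267 (W = 4 - 1*(-40263) = 4 + 40263 = 40267)
G = -20386/5 (G = -1/5*20386 = -20386/5 ≈ -4077.2)
36698/17658 + G/W = 36698/17658 - 20386/5/40267 = 36698*(1/17658) - 20386/5*1/40267 = 18349/8829 - 20386/201335 = 3514307921/1777586715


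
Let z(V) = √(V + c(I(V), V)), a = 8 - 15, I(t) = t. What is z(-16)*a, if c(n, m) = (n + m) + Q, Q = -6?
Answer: -21*I*√6 ≈ -51.439*I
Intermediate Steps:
c(n, m) = -6 + m + n (c(n, m) = (n + m) - 6 = (m + n) - 6 = -6 + m + n)
a = -7
z(V) = √(-6 + 3*V) (z(V) = √(V + (-6 + V + V)) = √(V + (-6 + 2*V)) = √(-6 + 3*V))
z(-16)*a = √(-6 + 3*(-16))*(-7) = √(-6 - 48)*(-7) = √(-54)*(-7) = (3*I*√6)*(-7) = -21*I*√6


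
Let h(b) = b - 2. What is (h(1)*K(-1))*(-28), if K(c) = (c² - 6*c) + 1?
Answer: 224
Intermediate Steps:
K(c) = 1 + c² - 6*c
h(b) = -2 + b
(h(1)*K(-1))*(-28) = ((-2 + 1)*(1 + (-1)² - 6*(-1)))*(-28) = -(1 + 1 + 6)*(-28) = -1*8*(-28) = -8*(-28) = 224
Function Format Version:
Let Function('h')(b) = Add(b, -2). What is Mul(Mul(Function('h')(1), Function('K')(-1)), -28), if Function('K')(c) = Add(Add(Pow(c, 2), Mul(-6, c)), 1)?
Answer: 224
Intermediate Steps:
Function('K')(c) = Add(1, Pow(c, 2), Mul(-6, c))
Function('h')(b) = Add(-2, b)
Mul(Mul(Function('h')(1), Function('K')(-1)), -28) = Mul(Mul(Add(-2, 1), Add(1, Pow(-1, 2), Mul(-6, -1))), -28) = Mul(Mul(-1, Add(1, 1, 6)), -28) = Mul(Mul(-1, 8), -28) = Mul(-8, -28) = 224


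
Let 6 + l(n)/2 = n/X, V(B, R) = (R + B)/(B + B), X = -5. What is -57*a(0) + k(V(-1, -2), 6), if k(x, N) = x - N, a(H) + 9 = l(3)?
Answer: 12609/10 ≈ 1260.9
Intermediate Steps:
V(B, R) = (B + R)/(2*B) (V(B, R) = (B + R)/((2*B)) = (B + R)*(1/(2*B)) = (B + R)/(2*B))
l(n) = -12 - 2*n/5 (l(n) = -12 + 2*(n/(-5)) = -12 + 2*(n*(-1/5)) = -12 + 2*(-n/5) = -12 - 2*n/5)
a(H) = -111/5 (a(H) = -9 + (-12 - 2/5*3) = -9 + (-12 - 6/5) = -9 - 66/5 = -111/5)
-57*a(0) + k(V(-1, -2), 6) = -57*(-111/5) + ((1/2)*(-1 - 2)/(-1) - 1*6) = 6327/5 + ((1/2)*(-1)*(-3) - 6) = 6327/5 + (3/2 - 6) = 6327/5 - 9/2 = 12609/10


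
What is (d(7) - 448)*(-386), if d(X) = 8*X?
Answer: 151312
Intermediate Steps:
(d(7) - 448)*(-386) = (8*7 - 448)*(-386) = (56 - 448)*(-386) = -392*(-386) = 151312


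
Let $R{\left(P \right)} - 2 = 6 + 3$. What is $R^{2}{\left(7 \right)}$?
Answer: $121$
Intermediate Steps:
$R{\left(P \right)} = 11$ ($R{\left(P \right)} = 2 + \left(6 + 3\right) = 2 + 9 = 11$)
$R^{2}{\left(7 \right)} = 11^{2} = 121$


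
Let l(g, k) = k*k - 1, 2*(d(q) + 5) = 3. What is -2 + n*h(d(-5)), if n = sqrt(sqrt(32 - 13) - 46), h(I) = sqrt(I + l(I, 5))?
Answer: -2 + I*sqrt(3772 - 82*sqrt(19))/2 ≈ -2.0 + 29.217*I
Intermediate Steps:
d(q) = -7/2 (d(q) = -5 + (1/2)*3 = -5 + 3/2 = -7/2)
l(g, k) = -1 + k**2 (l(g, k) = k**2 - 1 = -1 + k**2)
h(I) = sqrt(24 + I) (h(I) = sqrt(I + (-1 + 5**2)) = sqrt(I + (-1 + 25)) = sqrt(I + 24) = sqrt(24 + I))
n = sqrt(-46 + sqrt(19)) (n = sqrt(sqrt(19) - 46) = sqrt(-46 + sqrt(19)) ≈ 6.453*I)
-2 + n*h(d(-5)) = -2 + sqrt(-46 + sqrt(19))*sqrt(24 - 7/2) = -2 + sqrt(-46 + sqrt(19))*sqrt(41/2) = -2 + sqrt(-46 + sqrt(19))*(sqrt(82)/2) = -2 + sqrt(82)*sqrt(-46 + sqrt(19))/2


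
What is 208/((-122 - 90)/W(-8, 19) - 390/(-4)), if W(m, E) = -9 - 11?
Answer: 2080/1081 ≈ 1.9241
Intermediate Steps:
W(m, E) = -20
208/((-122 - 90)/W(-8, 19) - 390/(-4)) = 208/((-122 - 90)/(-20) - 390/(-4)) = 208/(-212*(-1/20) - 390*(-¼)) = 208/(53/5 + 195/2) = 208/(1081/10) = 208*(10/1081) = 2080/1081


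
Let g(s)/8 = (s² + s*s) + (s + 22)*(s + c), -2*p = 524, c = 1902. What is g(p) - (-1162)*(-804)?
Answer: -2984744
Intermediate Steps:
p = -262 (p = -½*524 = -262)
g(s) = 16*s² + 8*(22 + s)*(1902 + s) (g(s) = 8*((s² + s*s) + (s + 22)*(s + 1902)) = 8*((s² + s²) + (22 + s)*(1902 + s)) = 8*(2*s² + (22 + s)*(1902 + s)) = 16*s² + 8*(22 + s)*(1902 + s))
g(p) - (-1162)*(-804) = (334752 + 24*(-262)² + 15392*(-262)) - (-1162)*(-804) = (334752 + 24*68644 - 4032704) - 1*934248 = (334752 + 1647456 - 4032704) - 934248 = -2050496 - 934248 = -2984744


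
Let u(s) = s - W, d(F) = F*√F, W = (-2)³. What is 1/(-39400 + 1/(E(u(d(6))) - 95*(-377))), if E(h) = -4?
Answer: -35811/1410953399 ≈ -2.5381e-5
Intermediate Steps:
W = -8
d(F) = F^(3/2)
u(s) = 8 + s (u(s) = s - 1*(-8) = s + 8 = 8 + s)
1/(-39400 + 1/(E(u(d(6))) - 95*(-377))) = 1/(-39400 + 1/(-4 - 95*(-377))) = 1/(-39400 + 1/(-4 + 35815)) = 1/(-39400 + 1/35811) = 1/(-1410953399/35811) = -35811/1410953399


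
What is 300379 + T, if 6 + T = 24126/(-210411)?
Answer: 21067253059/70137 ≈ 3.0037e+5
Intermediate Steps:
T = -428864/70137 (T = -6 + 24126/(-210411) = -6 + 24126*(-1/210411) = -6 - 8042/70137 = -428864/70137 ≈ -6.1147)
300379 + T = 300379 - 428864/70137 = 21067253059/70137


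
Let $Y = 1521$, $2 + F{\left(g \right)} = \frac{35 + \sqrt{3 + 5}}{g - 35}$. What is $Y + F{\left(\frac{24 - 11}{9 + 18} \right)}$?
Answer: $\frac{1414763}{932} - \frac{27 \sqrt{2}}{466} \approx 1517.9$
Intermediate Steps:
$F{\left(g \right)} = -2 + \frac{35 + 2 \sqrt{2}}{-35 + g}$ ($F{\left(g \right)} = -2 + \frac{35 + \sqrt{3 + 5}}{g - 35} = -2 + \frac{35 + \sqrt{8}}{-35 + g} = -2 + \frac{35 + 2 \sqrt{2}}{-35 + g}$)
$Y + F{\left(\frac{24 - 11}{9 + 18} \right)} = 1521 + \frac{105 - 2 \frac{24 - 11}{9 + 18} + 2 \sqrt{2}}{-35 + \frac{24 - 11}{9 + 18}} = 1521 + \frac{105 - 2 \cdot \frac{13}{27} + 2 \sqrt{2}}{-35 + \frac{13}{27}} = 1521 + \frac{105 - 2 \cdot 13 \cdot \frac{1}{27} + 2 \sqrt{2}}{-35 + 13 \cdot \frac{1}{27}} = 1521 + \frac{105 - \frac{26}{27} + 2 \sqrt{2}}{-35 + \frac{13}{27}} = 1521 + \frac{105 - \frac{26}{27} + 2 \sqrt{2}}{- \frac{932}{27}} = 1521 - \frac{27 \left(\frac{2809}{27} + 2 \sqrt{2}\right)}{932} = 1521 - \left(\frac{2809}{932} + \frac{27 \sqrt{2}}{466}\right) = \frac{1414763}{932} - \frac{27 \sqrt{2}}{466}$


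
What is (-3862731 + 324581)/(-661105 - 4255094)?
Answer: 3538150/4916199 ≈ 0.71969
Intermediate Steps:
(-3862731 + 324581)/(-661105 - 4255094) = -3538150/(-4916199) = -3538150*(-1/4916199) = 3538150/4916199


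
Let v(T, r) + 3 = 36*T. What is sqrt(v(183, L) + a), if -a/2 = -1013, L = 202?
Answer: sqrt(8611) ≈ 92.795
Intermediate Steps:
v(T, r) = -3 + 36*T
a = 2026 (a = -2*(-1013) = 2026)
sqrt(v(183, L) + a) = sqrt((-3 + 36*183) + 2026) = sqrt((-3 + 6588) + 2026) = sqrt(6585 + 2026) = sqrt(8611)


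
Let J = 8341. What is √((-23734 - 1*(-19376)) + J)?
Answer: √3983 ≈ 63.111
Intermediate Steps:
√((-23734 - 1*(-19376)) + J) = √((-23734 - 1*(-19376)) + 8341) = √((-23734 + 19376) + 8341) = √(-4358 + 8341) = √3983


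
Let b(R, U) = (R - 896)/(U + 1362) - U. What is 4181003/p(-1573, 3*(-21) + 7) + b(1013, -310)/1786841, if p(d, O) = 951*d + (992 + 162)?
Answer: -7858780886807943/2809802090534908 ≈ -2.7969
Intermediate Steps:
b(R, U) = -U + (-896 + R)/(1362 + U) (b(R, U) = (-896 + R)/(1362 + U) - U = -U + (-896 + R)/(1362 + U))
p(d, O) = 1154 + 951*d (p(d, O) = 951*d + 1154 = 1154 + 951*d)
4181003/p(-1573, 3*(-21) + 7) + b(1013, -310)/1786841 = 4181003/(1154 + 951*(-1573)) + ((-896 + 1013 - 1*(-310)² - 1362*(-310))/(1362 - 310))/1786841 = 4181003/(1154 - 1495923) + ((-896 + 1013 - 1*96100 + 422220)/1052)*(1/1786841) = 4181003/(-1494769) + ((-896 + 1013 - 96100 + 422220)/1052)*(1/1786841) = 4181003*(-1/1494769) + ((1/1052)*326237)*(1/1786841) = -4181003/1494769 + (326237/1052)*(1/1786841) = -4181003/1494769 + 326237/1879756732 = -7858780886807943/2809802090534908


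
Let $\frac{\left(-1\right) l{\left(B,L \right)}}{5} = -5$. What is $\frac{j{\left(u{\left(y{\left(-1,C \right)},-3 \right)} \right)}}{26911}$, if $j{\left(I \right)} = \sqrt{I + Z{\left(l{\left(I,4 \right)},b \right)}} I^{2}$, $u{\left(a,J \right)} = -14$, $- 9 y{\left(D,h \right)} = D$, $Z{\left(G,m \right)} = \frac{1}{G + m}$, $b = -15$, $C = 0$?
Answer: $\frac{98 i \sqrt{1390}}{134555} \approx 0.027154 i$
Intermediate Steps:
$l{\left(B,L \right)} = 25$ ($l{\left(B,L \right)} = \left(-5\right) \left(-5\right) = 25$)
$y{\left(D,h \right)} = - \frac{D}{9}$
$j{\left(I \right)} = I^{2} \sqrt{\frac{1}{10} + I}$ ($j{\left(I \right)} = \sqrt{I + \frac{1}{25 - 15}} I^{2} = \sqrt{I + \frac{1}{10}} I^{2} = \sqrt{\frac{1}{10} + I} I^{2} = I^{2} \sqrt{\frac{1}{10} + I}$)
$\frac{j{\left(u{\left(y{\left(-1,C \right)},-3 \right)} \right)}}{26911} = \frac{\frac{1}{10} \left(-14\right)^{2} \sqrt{10 + 100 \left(-14\right)}}{26911} = \frac{1}{10} \cdot 196 \sqrt{10 - 1400} \cdot \frac{1}{26911} = \frac{1}{10} \cdot 196 \sqrt{-1390} \cdot \frac{1}{26911} = \frac{1}{10} \cdot 196 i \sqrt{1390} \cdot \frac{1}{26911} = \frac{98 i \sqrt{1390}}{5} \cdot \frac{1}{26911} = \frac{98 i \sqrt{1390}}{134555}$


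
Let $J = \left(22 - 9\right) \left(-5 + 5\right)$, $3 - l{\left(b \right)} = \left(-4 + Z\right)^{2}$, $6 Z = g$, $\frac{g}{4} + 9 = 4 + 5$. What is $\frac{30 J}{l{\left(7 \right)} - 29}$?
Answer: $0$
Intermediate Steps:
$g = 0$ ($g = -36 + 4 \left(4 + 5\right) = -36 + 4 \cdot 9 = -36 + 36 = 0$)
$Z = 0$ ($Z = \frac{1}{6} \cdot 0 = 0$)
$l{\left(b \right)} = -13$ ($l{\left(b \right)} = 3 - \left(-4 + 0\right)^{2} = 3 - \left(-4\right)^{2} = 3 - 16 = -13$)
$J = 0$ ($J = 13 \cdot 0 = 0$)
$\frac{30 J}{l{\left(7 \right)} - 29} = \frac{30 \cdot 0}{-13 - 29} = \frac{0}{-42} = 0 \left(- \frac{1}{42}\right) = 0$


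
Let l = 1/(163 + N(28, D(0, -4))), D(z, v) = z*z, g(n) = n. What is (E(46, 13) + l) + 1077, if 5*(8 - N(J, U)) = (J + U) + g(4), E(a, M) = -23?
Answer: 867447/823 ≈ 1054.0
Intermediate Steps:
D(z, v) = z²
N(J, U) = 36/5 - J/5 - U/5 (N(J, U) = 8 - ((J + U) + 4)/5 = 8 - (4 + J + U)/5 = 8 + (-⅘ - J/5 - U/5) = 36/5 - J/5 - U/5)
l = 5/823 (l = 1/(163 + (36/5 - ⅕*28 - ⅕*0²)) = 1/(163 + (36/5 - 28/5 - ⅕*0)) = 1/(163 + (36/5 - 28/5 + 0)) = 1/(163 + 8/5) = 1/(823/5) = 5/823 ≈ 0.0060753)
(E(46, 13) + l) + 1077 = (-23 + 5/823) + 1077 = -18924/823 + 1077 = 867447/823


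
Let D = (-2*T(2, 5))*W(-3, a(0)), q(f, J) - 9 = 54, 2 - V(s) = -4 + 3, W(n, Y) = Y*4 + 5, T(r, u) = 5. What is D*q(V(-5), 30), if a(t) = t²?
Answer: -3150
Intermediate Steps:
W(n, Y) = 5 + 4*Y (W(n, Y) = 4*Y + 5 = 5 + 4*Y)
V(s) = 3 (V(s) = 2 - (-4 + 3) = 2 - 1*(-1) = 2 + 1 = 3)
q(f, J) = 63 (q(f, J) = 9 + 54 = 63)
D = -50 (D = (-2*5)*(5 + 4*0²) = -10*(5 + 4*0) = -10*(5 + 0) = -10*5 = -50)
D*q(V(-5), 30) = -50*63 = -3150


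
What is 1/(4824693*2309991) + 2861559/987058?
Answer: 31892067637161869575/11000758851311731254 ≈ 2.8991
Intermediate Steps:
1/(4824693*2309991) + 2861559/987058 = (1/4824693)*(1/2309991) + 2861559*(1/987058) = 1/11144997407763 + 2861559/987058 = 31892067637161869575/11000758851311731254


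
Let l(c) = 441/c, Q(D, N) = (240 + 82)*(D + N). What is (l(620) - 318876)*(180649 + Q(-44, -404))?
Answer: -7194993596847/620 ≈ -1.1605e+10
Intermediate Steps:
Q(D, N) = 322*D + 322*N (Q(D, N) = 322*(D + N) = 322*D + 322*N)
(l(620) - 318876)*(180649 + Q(-44, -404)) = (441/620 - 318876)*(180649 + (322*(-44) + 322*(-404))) = (441*(1/620) - 318876)*(180649 + (-14168 - 130088)) = (441/620 - 318876)*(180649 - 144256) = -197702679/620*36393 = -7194993596847/620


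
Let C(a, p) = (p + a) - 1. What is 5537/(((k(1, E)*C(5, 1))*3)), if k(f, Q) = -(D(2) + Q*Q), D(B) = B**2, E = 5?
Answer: -5537/435 ≈ -12.729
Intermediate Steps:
C(a, p) = -1 + a + p (C(a, p) = (a + p) - 1 = -1 + a + p)
k(f, Q) = -4 - Q**2 (k(f, Q) = -(2**2 + Q*Q) = -(4 + Q**2) = -4 - Q**2)
5537/(((k(1, E)*C(5, 1))*3)) = 5537/((((-4 - 1*5**2)*(-1 + 5 + 1))*3)) = 5537/((((-4 - 1*25)*5)*3)) = 5537/((((-4 - 25)*5)*3)) = 5537/((-29*5*3)) = 5537/((-145*3)) = 5537/(-435) = 5537*(-1/435) = -5537/435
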